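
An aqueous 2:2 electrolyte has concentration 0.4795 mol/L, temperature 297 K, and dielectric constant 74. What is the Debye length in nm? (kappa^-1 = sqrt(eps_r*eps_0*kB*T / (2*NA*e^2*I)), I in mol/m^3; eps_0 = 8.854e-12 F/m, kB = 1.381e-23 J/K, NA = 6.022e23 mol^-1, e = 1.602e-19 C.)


Ionic strength I = 0.4795 * 2^2 * 1000 = 1918 mol/m^3
kappa^-1 = sqrt(74 * 8.854e-12 * 1.381e-23 * 297 / (2 * 6.022e23 * (1.602e-19)^2 * 1918))
kappa^-1 = 0.213 nm

0.213


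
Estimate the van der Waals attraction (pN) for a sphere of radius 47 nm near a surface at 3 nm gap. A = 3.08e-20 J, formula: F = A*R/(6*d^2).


Convert to SI: R = 47 nm = 4.7e-08 m, d = 3 nm = 3e-09 m
F = A * R / (6 * d^2)
F = 3.08e-20 * 4.7e-08 / (6 * (3e-09)^2)
F = 2.68074e-11 N = 26.807 pN

26.807


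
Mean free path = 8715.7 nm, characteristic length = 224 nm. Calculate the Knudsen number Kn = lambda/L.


Knudsen number Kn = lambda / L
Kn = 8715.7 / 224
Kn = 38.9094

38.9094


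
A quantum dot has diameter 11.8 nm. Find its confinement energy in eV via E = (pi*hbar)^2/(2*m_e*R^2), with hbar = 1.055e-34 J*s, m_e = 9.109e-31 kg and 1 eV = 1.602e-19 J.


Radius R = 11.8/2 = 5.9 nm = 5.9e-09 m
E = (pi * 1.055e-34)^2 / (2 * 9.109e-31 * (5.9e-09)^2)
E(J) = 1.73221e-21
E = E(J) / 1.602e-19 = 0.0108 eV

0.0108


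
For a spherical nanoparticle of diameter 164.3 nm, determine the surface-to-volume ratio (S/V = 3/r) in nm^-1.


Radius r = 164.3/2 = 82.15 nm
S/V = 3 / r = 3 / 82.15
S/V = 0.0365 nm^-1

0.0365


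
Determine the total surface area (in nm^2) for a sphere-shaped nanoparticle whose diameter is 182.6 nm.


Radius r = 182.6/2 = 91.3 nm
Surface area SA = 4 * pi * r^2
SA = 4 * pi * (91.3)^2
SA = 104749.37 nm^2

104749.37


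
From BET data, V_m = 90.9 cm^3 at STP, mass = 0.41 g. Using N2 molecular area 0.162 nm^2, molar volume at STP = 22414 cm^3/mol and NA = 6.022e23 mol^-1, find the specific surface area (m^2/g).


Number of moles in monolayer = V_m / 22414 = 90.9 / 22414 = 0.0040555
Number of molecules = moles * NA = 0.0040555 * 6.022e23
SA = molecules * sigma / mass
SA = (90.9 / 22414) * 6.022e23 * 0.162e-18 / 0.41
SA = 965.0 m^2/g

965.0


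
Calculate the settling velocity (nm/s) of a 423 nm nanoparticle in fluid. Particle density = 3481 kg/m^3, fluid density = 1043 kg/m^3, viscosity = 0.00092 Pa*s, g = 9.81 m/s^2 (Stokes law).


Radius R = 423/2 nm = 2.115e-07 m
Density difference = 3481 - 1043 = 2438 kg/m^3
v = 2 * R^2 * (rho_p - rho_f) * g / (9 * eta)
v = 2 * (2.115e-07)^2 * 2438 * 9.81 / (9 * 0.00092)
v = 2.58418e-07 m/s = 258.4182 nm/s

258.4182


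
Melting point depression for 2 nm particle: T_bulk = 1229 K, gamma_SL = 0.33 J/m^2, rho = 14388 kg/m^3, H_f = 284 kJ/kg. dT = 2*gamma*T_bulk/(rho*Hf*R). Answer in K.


Radius R = 2/2 = 1 nm = 1e-09 m
Convert H_f = 284 kJ/kg = 284000 J/kg
dT = 2 * gamma_SL * T_bulk / (rho * H_f * R)
dT = 2 * 0.33 * 1229 / (14388 * 284000 * 1e-09)
dT = 198.5 K

198.5


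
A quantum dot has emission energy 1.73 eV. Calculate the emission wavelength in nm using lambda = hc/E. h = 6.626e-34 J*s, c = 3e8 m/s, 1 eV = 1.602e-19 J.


Convert energy: E = 1.73 eV = 1.73 * 1.602e-19 = 2.77146e-19 J
lambda = h*c / E = 6.626e-34 * 3e8 / 2.77146e-19
lambda = 7.17239e-07 m = 717.2 nm

717.2


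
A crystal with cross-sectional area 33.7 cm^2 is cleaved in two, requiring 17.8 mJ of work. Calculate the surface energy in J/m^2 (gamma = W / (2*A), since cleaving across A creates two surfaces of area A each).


Convert: A = 33.7 cm^2 = 0.00337 m^2, W = 17.8 mJ = 0.0178 J
Cleaving exposes two faces of area A, so total new surface = 2*A and gamma = W / (2*A)
gamma = 0.0178 / (2 * 0.00337)
gamma = 2.641 J/m^2

2.641


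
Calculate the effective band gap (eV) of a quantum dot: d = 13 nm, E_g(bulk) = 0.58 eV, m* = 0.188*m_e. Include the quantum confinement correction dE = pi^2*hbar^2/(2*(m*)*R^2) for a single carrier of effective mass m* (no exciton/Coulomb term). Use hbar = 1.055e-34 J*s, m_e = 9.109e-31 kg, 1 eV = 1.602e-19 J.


Radius R = 13/2 nm = 6.5e-09 m
Confinement energy dE = pi^2 * hbar^2 / (2 * m_eff * m_e * R^2)
dE = pi^2 * (1.055e-34)^2 / (2 * 0.188 * 9.109e-31 * (6.5e-09)^2) J, divided by 1.602e-19 J/eV
dE = 0.0474 eV
Total band gap = E_g(bulk) + dE = 0.58 + 0.0474 = 0.6274 eV

0.6274


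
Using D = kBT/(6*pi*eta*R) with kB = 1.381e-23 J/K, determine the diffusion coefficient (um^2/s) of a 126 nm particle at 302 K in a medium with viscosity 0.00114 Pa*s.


Radius R = 126/2 = 63 nm = 6.3e-08 m
D = kB*T / (6*pi*eta*R)
D = 1.381e-23 * 302 / (6 * pi * 0.00114 * 6.3e-08)
D = 3.08073e-12 m^2/s = 3.081 um^2/s

3.081


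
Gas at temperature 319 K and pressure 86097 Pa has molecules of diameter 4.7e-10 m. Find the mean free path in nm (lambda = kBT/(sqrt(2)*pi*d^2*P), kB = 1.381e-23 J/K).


Mean free path: lambda = kB*T / (sqrt(2) * pi * d^2 * P)
lambda = 1.381e-23 * 319 / (sqrt(2) * pi * (4.7e-10)^2 * 86097)
lambda = 5.21358e-08 m
lambda = 52.14 nm

52.14


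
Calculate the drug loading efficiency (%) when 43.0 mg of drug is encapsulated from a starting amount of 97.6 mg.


Drug loading efficiency = (drug loaded / drug initial) * 100
DLE = 43.0 / 97.6 * 100
DLE = 0.4406 * 100
DLE = 44.06%

44.06


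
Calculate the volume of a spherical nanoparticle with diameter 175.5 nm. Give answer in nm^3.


Radius r = 175.5/2 = 87.75 nm
Volume V = (4/3) * pi * r^3
V = (4/3) * pi * (87.75)^3
V = 2830283.79 nm^3

2830283.79


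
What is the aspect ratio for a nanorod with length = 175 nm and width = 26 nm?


Aspect ratio AR = length / diameter
AR = 175 / 26
AR = 6.73

6.73


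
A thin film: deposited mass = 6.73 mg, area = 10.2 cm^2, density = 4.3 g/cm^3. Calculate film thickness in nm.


Convert: m = 6.73 mg = 6.7300e-06 kg, A = 10.2 cm^2 = 1.0200e-03 m^2, rho = 4.3 g/cm^3 = 4300 kg/m^3
t = m / (A * rho)
t = 6.7300e-06 / (1.0200e-03 * 4300)
t = 1.5344e-06 m = 1534.4 nm

1534.4


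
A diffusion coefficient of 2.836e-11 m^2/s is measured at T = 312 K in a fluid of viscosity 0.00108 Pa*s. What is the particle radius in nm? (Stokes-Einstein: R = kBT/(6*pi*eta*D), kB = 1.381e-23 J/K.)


Stokes-Einstein: R = kB*T / (6*pi*eta*D)
R = 1.381e-23 * 312 / (6 * pi * 0.00108 * 2.836e-11)
R = 7.46306e-09 m = 7.46 nm

7.46


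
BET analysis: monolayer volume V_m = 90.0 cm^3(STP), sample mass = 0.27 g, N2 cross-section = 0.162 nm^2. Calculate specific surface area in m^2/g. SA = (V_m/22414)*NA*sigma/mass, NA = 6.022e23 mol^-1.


Number of moles in monolayer = V_m / 22414 = 90.0 / 22414 = 0.00401535
Number of molecules = moles * NA = 0.00401535 * 6.022e23
SA = molecules * sigma / mass
SA = (90.0 / 22414) * 6.022e23 * 0.162e-18 / 0.27
SA = 1450.8 m^2/g

1450.8


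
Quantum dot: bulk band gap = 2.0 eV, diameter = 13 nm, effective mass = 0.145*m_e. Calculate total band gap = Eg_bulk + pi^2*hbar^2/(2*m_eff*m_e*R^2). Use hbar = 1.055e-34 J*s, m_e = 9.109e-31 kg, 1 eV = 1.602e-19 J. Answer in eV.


Radius R = 13/2 nm = 6.5e-09 m
Confinement energy dE = pi^2 * hbar^2 / (2 * m_eff * m_e * R^2)
dE = pi^2 * (1.055e-34)^2 / (2 * 0.145 * 9.109e-31 * (6.5e-09)^2) J, divided by 1.602e-19 J/eV
dE = 0.0614 eV
Total band gap = E_g(bulk) + dE = 2.0 + 0.0614 = 2.0614 eV

2.0614


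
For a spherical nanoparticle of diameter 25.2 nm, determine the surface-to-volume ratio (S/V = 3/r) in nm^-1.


Radius r = 25.2/2 = 12.6 nm
S/V = 3 / r = 3 / 12.6
S/V = 0.2381 nm^-1

0.2381


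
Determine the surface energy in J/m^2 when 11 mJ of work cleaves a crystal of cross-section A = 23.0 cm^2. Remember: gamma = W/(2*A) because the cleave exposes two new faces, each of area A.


Convert: A = 23.0 cm^2 = 0.0023 m^2, W = 11 mJ = 0.011 J
Cleaving exposes two faces of area A, so total new surface = 2*A and gamma = W / (2*A)
gamma = 0.011 / (2 * 0.0023)
gamma = 2.391 J/m^2

2.391


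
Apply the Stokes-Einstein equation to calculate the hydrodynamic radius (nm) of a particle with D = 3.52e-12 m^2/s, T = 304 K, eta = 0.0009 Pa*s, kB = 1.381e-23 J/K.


Stokes-Einstein: R = kB*T / (6*pi*eta*D)
R = 1.381e-23 * 304 / (6 * pi * 0.0009 * 3.52e-12)
R = 7.03042e-08 m = 70.3 nm

70.3


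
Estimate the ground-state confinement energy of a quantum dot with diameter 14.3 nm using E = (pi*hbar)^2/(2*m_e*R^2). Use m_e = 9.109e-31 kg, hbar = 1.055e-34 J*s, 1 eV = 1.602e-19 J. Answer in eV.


Radius R = 14.3/2 = 7.15 nm = 7.15e-09 m
E = (pi * 1.055e-34)^2 / (2 * 9.109e-31 * (7.15e-09)^2)
E(J) = 1.17948e-21
E = E(J) / 1.602e-19 = 0.0074 eV

0.0074


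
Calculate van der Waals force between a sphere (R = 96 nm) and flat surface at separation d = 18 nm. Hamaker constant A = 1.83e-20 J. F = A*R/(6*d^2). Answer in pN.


Convert to SI: R = 96 nm = 9.6e-08 m, d = 18 nm = 1.8e-08 m
F = A * R / (6 * d^2)
F = 1.83e-20 * 9.6e-08 / (6 * (1.8e-08)^2)
F = 9.03704e-13 N = 0.904 pN

0.904


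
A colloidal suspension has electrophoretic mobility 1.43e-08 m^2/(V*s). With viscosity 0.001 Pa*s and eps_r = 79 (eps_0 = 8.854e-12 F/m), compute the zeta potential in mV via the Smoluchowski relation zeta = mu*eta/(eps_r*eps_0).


Smoluchowski equation: zeta = mu * eta / (eps_r * eps_0)
zeta = 1.43e-08 * 0.001 / (79 * 8.854e-12)
zeta = 0.020444 V = 20.44 mV

20.44


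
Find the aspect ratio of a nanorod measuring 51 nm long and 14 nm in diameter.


Aspect ratio AR = length / diameter
AR = 51 / 14
AR = 3.64

3.64


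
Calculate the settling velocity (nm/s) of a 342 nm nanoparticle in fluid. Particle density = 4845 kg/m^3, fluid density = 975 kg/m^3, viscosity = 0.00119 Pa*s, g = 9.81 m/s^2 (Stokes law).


Radius R = 342/2 nm = 1.71e-07 m
Density difference = 4845 - 975 = 3870 kg/m^3
v = 2 * R^2 * (rho_p - rho_f) * g / (9 * eta)
v = 2 * (1.71e-07)^2 * 3870 * 9.81 / (9 * 0.00119)
v = 2.07306e-07 m/s = 207.3064 nm/s

207.3064


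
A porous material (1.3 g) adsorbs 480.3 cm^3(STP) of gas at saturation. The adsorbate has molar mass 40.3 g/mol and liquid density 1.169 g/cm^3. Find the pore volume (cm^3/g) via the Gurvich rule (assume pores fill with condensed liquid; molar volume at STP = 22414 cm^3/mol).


Moles adsorbed n = V_ads / 22414 = 480.3 / 22414 = 2.142857e-02 mol
Liquid volume V_liq = n * M / rho_liq = 2.142857e-02 * 40.3 / 1.169 = 0.73873 cm^3
Specific pore volume V_pore = V_liq / m_sample = 0.73873 / 1.3
V_pore = 0.5683 cm^3/g

0.5683


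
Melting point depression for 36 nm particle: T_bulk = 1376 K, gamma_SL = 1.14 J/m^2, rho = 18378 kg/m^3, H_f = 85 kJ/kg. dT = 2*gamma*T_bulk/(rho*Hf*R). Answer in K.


Radius R = 36/2 = 18 nm = 1.8e-08 m
Convert H_f = 85 kJ/kg = 85000 J/kg
dT = 2 * gamma_SL * T_bulk / (rho * H_f * R)
dT = 2 * 1.14 * 1376 / (18378 * 85000 * 1.8e-08)
dT = 111.6 K

111.6


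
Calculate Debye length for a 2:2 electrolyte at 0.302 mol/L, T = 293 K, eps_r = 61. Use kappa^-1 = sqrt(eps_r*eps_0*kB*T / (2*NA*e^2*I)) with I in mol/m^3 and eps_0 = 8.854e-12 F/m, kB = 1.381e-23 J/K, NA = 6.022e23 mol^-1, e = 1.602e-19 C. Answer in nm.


Ionic strength I = 0.302 * 2^2 * 1000 = 1208 mol/m^3
kappa^-1 = sqrt(61 * 8.854e-12 * 1.381e-23 * 293 / (2 * 6.022e23 * (1.602e-19)^2 * 1208))
kappa^-1 = 0.242 nm

0.242


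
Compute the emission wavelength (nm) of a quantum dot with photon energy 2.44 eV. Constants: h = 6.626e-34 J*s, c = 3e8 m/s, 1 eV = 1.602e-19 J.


Convert energy: E = 2.44 eV = 2.44 * 1.602e-19 = 3.90888e-19 J
lambda = h*c / E = 6.626e-34 * 3e8 / 3.90888e-19
lambda = 5.08534e-07 m = 508.5 nm

508.5


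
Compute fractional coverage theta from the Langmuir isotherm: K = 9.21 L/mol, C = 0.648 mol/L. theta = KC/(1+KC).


Langmuir isotherm: theta = K*C / (1 + K*C)
K*C = 9.21 * 0.648 = 5.96808
theta = 5.96808 / (1 + 5.96808) = 5.96808 / 6.96808
theta = 0.8565

0.8565


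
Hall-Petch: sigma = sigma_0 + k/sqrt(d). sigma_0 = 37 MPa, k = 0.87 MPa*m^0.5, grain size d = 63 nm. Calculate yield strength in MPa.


d = 63 nm = 6.3e-08 m
sqrt(d) = 0.000250998
Hall-Petch contribution = k / sqrt(d) = 0.87 / 0.000250998 = 3466.2 MPa
sigma = sigma_0 + k/sqrt(d) = 37 + 3466.2 = 3503.2 MPa

3503.2


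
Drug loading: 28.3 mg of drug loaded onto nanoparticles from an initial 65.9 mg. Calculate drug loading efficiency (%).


Drug loading efficiency = (drug loaded / drug initial) * 100
DLE = 28.3 / 65.9 * 100
DLE = 0.4294 * 100
DLE = 42.94%

42.94


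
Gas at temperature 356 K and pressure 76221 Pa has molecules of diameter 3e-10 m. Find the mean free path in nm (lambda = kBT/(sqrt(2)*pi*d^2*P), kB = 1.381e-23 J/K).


Mean free path: lambda = kB*T / (sqrt(2) * pi * d^2 * P)
lambda = 1.381e-23 * 356 / (sqrt(2) * pi * (3e-10)^2 * 76221)
lambda = 1.6131e-07 m
lambda = 161.31 nm

161.31


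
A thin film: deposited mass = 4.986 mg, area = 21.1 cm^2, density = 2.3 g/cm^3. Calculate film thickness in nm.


Convert: m = 4.986 mg = 4.9860e-06 kg, A = 21.1 cm^2 = 2.1100e-03 m^2, rho = 2.3 g/cm^3 = 2300 kg/m^3
t = m / (A * rho)
t = 4.9860e-06 / (2.1100e-03 * 2300)
t = 1.0274e-06 m = 1027.4 nm

1027.4


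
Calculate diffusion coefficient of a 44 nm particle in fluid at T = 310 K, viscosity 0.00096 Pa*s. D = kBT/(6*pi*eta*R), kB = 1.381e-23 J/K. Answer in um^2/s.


Radius R = 44/2 = 22 nm = 2.2e-08 m
D = kB*T / (6*pi*eta*R)
D = 1.381e-23 * 310 / (6 * pi * 0.00096 * 2.2e-08)
D = 1.07538e-11 m^2/s = 10.754 um^2/s

10.754


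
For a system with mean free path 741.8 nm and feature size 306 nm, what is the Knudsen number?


Knudsen number Kn = lambda / L
Kn = 741.8 / 306
Kn = 2.4242

2.4242


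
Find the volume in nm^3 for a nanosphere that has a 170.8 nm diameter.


Radius r = 170.8/2 = 85.4 nm
Volume V = (4/3) * pi * r^3
V = (4/3) * pi * (85.4)^3
V = 2608928.77 nm^3

2608928.77


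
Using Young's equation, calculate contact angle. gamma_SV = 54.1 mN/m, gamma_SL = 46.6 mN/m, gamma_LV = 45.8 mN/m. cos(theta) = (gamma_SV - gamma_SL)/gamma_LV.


cos(theta) = (gamma_SV - gamma_SL) / gamma_LV
cos(theta) = (54.1 - 46.6) / 45.8
cos(theta) = 0.163755
theta = arccos(0.163755) = 80.58 degrees

80.58


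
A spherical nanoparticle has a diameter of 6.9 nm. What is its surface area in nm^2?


Radius r = 6.9/2 = 3.45 nm
Surface area SA = 4 * pi * r^2
SA = 4 * pi * (3.45)^2
SA = 149.57 nm^2

149.57


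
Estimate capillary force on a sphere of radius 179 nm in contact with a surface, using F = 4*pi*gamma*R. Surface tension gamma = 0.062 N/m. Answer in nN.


Convert radius: R = 179 nm = 1.79e-07 m
F = 4 * pi * gamma * R
F = 4 * pi * 0.062 * 1.79e-07
F = 1.39462e-07 N = 139.4616 nN

139.4616


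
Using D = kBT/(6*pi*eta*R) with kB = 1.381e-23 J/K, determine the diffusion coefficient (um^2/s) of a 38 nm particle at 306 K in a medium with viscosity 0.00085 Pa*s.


Radius R = 38/2 = 19 nm = 1.9e-08 m
D = kB*T / (6*pi*eta*R)
D = 1.381e-23 * 306 / (6 * pi * 0.00085 * 1.9e-08)
D = 1.38817e-11 m^2/s = 13.882 um^2/s

13.882


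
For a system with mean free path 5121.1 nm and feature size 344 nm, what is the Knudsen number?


Knudsen number Kn = lambda / L
Kn = 5121.1 / 344
Kn = 14.8869

14.8869


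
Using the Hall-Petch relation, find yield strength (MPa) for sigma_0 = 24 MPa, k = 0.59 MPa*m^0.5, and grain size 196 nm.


d = 196 nm = 1.96e-07 m
sqrt(d) = 0.0004427189
Hall-Petch contribution = k / sqrt(d) = 0.59 / 0.0004427189 = 1332.7 MPa
sigma = sigma_0 + k/sqrt(d) = 24 + 1332.7 = 1356.7 MPa

1356.7


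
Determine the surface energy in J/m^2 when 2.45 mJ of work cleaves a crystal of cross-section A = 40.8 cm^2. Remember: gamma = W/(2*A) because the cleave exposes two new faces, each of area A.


Convert: A = 40.8 cm^2 = 0.00408 m^2, W = 2.45 mJ = 0.00245 J
Cleaving exposes two faces of area A, so total new surface = 2*A and gamma = W / (2*A)
gamma = 0.00245 / (2 * 0.00408)
gamma = 0.3 J/m^2

0.3


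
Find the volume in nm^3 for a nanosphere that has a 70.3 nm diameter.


Radius r = 70.3/2 = 35.15 nm
Volume V = (4/3) * pi * r^3
V = (4/3) * pi * (35.15)^3
V = 181913.36 nm^3

181913.36


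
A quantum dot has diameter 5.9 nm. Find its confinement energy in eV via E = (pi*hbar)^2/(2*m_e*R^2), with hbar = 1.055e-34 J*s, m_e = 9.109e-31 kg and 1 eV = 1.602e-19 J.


Radius R = 5.9/2 = 2.95 nm = 2.95e-09 m
E = (pi * 1.055e-34)^2 / (2 * 9.109e-31 * (2.95e-09)^2)
E(J) = 6.92883e-21
E = E(J) / 1.602e-19 = 0.0433 eV

0.0433


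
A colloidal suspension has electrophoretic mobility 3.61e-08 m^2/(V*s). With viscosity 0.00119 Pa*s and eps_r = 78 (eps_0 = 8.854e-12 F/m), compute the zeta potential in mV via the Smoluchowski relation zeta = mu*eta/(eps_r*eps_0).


Smoluchowski equation: zeta = mu * eta / (eps_r * eps_0)
zeta = 3.61e-08 * 0.00119 / (78 * 8.854e-12)
zeta = 0.062204 V = 62.2 mV

62.2


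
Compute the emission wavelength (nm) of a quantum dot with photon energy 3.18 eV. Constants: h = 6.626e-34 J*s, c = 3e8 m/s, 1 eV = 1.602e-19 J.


Convert energy: E = 3.18 eV = 3.18 * 1.602e-19 = 5.09436e-19 J
lambda = h*c / E = 6.626e-34 * 3e8 / 5.09436e-19
lambda = 3.90196e-07 m = 390.2 nm

390.2


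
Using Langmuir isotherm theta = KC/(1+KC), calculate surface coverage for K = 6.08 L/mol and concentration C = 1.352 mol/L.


Langmuir isotherm: theta = K*C / (1 + K*C)
K*C = 6.08 * 1.352 = 8.22016
theta = 8.22016 / (1 + 8.22016) = 8.22016 / 9.22016
theta = 0.8915

0.8915


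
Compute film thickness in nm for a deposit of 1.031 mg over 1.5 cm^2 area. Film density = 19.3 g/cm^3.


Convert: m = 1.031 mg = 1.0310e-06 kg, A = 1.5 cm^2 = 1.5000e-04 m^2, rho = 19.3 g/cm^3 = 19300 kg/m^3
t = m / (A * rho)
t = 1.0310e-06 / (1.5000e-04 * 19300)
t = 3.5613e-07 m = 356.1 nm

356.1


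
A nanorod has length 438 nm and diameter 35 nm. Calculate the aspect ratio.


Aspect ratio AR = length / diameter
AR = 438 / 35
AR = 12.51

12.51


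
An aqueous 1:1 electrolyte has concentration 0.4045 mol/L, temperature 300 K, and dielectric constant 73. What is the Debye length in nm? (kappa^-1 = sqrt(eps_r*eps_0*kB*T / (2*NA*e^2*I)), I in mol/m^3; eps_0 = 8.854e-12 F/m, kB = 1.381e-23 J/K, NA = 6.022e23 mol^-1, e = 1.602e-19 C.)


Ionic strength I = 0.4045 * 1^2 * 1000 = 404.5 mol/m^3
kappa^-1 = sqrt(73 * 8.854e-12 * 1.381e-23 * 300 / (2 * 6.022e23 * (1.602e-19)^2 * 404.5))
kappa^-1 = 0.463 nm

0.463


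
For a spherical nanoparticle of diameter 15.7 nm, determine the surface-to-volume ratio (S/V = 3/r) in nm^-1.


Radius r = 15.7/2 = 7.85 nm
S/V = 3 / r = 3 / 7.85
S/V = 0.3822 nm^-1

0.3822


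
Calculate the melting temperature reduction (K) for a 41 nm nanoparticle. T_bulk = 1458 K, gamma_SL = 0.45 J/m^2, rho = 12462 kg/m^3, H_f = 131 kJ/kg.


Radius R = 41/2 = 20.5 nm = 2.05e-08 m
Convert H_f = 131 kJ/kg = 131000 J/kg
dT = 2 * gamma_SL * T_bulk / (rho * H_f * R)
dT = 2 * 0.45 * 1458 / (12462 * 131000 * 2.05e-08)
dT = 39.2 K

39.2


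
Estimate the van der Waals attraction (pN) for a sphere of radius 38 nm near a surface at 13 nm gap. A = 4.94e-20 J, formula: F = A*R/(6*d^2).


Convert to SI: R = 38 nm = 3.8e-08 m, d = 13 nm = 1.3e-08 m
F = A * R / (6 * d^2)
F = 4.94e-20 * 3.8e-08 / (6 * (1.3e-08)^2)
F = 1.85128e-12 N = 1.851 pN

1.851


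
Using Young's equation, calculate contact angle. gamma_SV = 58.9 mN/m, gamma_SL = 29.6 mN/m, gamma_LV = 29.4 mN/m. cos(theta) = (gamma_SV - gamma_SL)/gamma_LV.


cos(theta) = (gamma_SV - gamma_SL) / gamma_LV
cos(theta) = (58.9 - 29.6) / 29.4
cos(theta) = 0.996599
theta = arccos(0.996599) = 4.73 degrees

4.73


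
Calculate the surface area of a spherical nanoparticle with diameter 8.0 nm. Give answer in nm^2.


Radius r = 8.0/2 = 4 nm
Surface area SA = 4 * pi * r^2
SA = 4 * pi * (4)^2
SA = 201.06 nm^2

201.06


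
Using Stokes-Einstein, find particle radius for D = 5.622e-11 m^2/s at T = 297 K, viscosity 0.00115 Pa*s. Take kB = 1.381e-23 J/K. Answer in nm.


Stokes-Einstein: R = kB*T / (6*pi*eta*D)
R = 1.381e-23 * 297 / (6 * pi * 0.00115 * 5.622e-11)
R = 3.36558e-09 m = 3.37 nm

3.37


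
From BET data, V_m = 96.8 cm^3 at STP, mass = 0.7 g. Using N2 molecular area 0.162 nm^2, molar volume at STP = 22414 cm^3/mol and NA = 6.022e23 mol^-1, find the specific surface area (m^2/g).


Number of moles in monolayer = V_m / 22414 = 96.8 / 22414 = 0.00431873
Number of molecules = moles * NA = 0.00431873 * 6.022e23
SA = molecules * sigma / mass
SA = (96.8 / 22414) * 6.022e23 * 0.162e-18 / 0.7
SA = 601.9 m^2/g

601.9


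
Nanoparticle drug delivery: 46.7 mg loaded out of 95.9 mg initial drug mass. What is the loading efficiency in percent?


Drug loading efficiency = (drug loaded / drug initial) * 100
DLE = 46.7 / 95.9 * 100
DLE = 0.487 * 100
DLE = 48.7%

48.7


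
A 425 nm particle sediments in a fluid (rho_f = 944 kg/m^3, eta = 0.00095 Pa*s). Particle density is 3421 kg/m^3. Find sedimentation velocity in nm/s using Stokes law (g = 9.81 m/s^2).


Radius R = 425/2 nm = 2.125e-07 m
Density difference = 3421 - 944 = 2477 kg/m^3
v = 2 * R^2 * (rho_p - rho_f) * g / (9 * eta)
v = 2 * (2.125e-07)^2 * 2477 * 9.81 / (9 * 0.00095)
v = 2.56671e-07 m/s = 256.671 nm/s

256.671


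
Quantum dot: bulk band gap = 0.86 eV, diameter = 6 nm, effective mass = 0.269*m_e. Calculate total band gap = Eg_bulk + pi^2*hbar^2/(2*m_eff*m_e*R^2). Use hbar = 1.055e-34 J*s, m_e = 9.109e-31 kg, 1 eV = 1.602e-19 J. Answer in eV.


Radius R = 6/2 nm = 3e-09 m
Confinement energy dE = pi^2 * hbar^2 / (2 * m_eff * m_e * R^2)
dE = pi^2 * (1.055e-34)^2 / (2 * 0.269 * 9.109e-31 * (3e-09)^2) J, divided by 1.602e-19 J/eV
dE = 0.1555 eV
Total band gap = E_g(bulk) + dE = 0.86 + 0.1555 = 1.0155 eV

1.0155


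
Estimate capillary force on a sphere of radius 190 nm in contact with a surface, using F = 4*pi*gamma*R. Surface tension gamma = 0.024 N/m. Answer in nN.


Convert radius: R = 190 nm = 1.9e-07 m
F = 4 * pi * gamma * R
F = 4 * pi * 0.024 * 1.9e-07
F = 5.73027e-08 N = 57.3027 nN

57.3027


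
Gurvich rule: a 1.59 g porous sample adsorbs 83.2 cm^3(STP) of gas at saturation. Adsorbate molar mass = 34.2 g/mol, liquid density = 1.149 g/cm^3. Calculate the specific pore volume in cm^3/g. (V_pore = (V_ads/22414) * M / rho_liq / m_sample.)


Moles adsorbed n = V_ads / 22414 = 83.2 / 22414 = 3.711966e-03 mol
Liquid volume V_liq = n * M / rho_liq = 3.711966e-03 * 34.2 / 1.149 = 0.11049 cm^3
Specific pore volume V_pore = V_liq / m_sample = 0.11049 / 1.59
V_pore = 0.0695 cm^3/g

0.0695


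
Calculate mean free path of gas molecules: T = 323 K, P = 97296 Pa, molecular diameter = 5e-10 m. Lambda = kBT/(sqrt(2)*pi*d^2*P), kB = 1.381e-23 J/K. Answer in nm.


Mean free path: lambda = kB*T / (sqrt(2) * pi * d^2 * P)
lambda = 1.381e-23 * 323 / (sqrt(2) * pi * (5e-10)^2 * 97296)
lambda = 4.12759e-08 m
lambda = 41.28 nm

41.28


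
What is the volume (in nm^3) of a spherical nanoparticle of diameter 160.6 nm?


Radius r = 160.6/2 = 80.3 nm
Volume V = (4/3) * pi * r^3
V = (4/3) * pi * (80.3)^3
V = 2168878.61 nm^3

2168878.61


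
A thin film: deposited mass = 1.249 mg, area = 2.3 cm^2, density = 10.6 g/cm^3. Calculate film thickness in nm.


Convert: m = 1.249 mg = 1.2490e-06 kg, A = 2.3 cm^2 = 2.3000e-04 m^2, rho = 10.6 g/cm^3 = 10600 kg/m^3
t = m / (A * rho)
t = 1.2490e-06 / (2.3000e-04 * 10600)
t = 5.1231e-07 m = 512.3 nm

512.3


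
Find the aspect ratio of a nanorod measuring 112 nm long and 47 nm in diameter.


Aspect ratio AR = length / diameter
AR = 112 / 47
AR = 2.38

2.38


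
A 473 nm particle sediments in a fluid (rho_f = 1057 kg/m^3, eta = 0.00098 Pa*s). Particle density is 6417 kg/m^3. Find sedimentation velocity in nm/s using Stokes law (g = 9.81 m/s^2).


Radius R = 473/2 nm = 2.365e-07 m
Density difference = 6417 - 1057 = 5360 kg/m^3
v = 2 * R^2 * (rho_p - rho_f) * g / (9 * eta)
v = 2 * (2.365e-07)^2 * 5360 * 9.81 / (9 * 0.00098)
v = 6.66895e-07 m/s = 666.8951 nm/s

666.8951


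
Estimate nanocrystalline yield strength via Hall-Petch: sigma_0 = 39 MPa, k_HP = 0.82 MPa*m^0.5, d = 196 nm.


d = 196 nm = 1.96e-07 m
sqrt(d) = 0.0004427189
Hall-Petch contribution = k / sqrt(d) = 0.82 / 0.0004427189 = 1852.2 MPa
sigma = sigma_0 + k/sqrt(d) = 39 + 1852.2 = 1891.2 MPa

1891.2


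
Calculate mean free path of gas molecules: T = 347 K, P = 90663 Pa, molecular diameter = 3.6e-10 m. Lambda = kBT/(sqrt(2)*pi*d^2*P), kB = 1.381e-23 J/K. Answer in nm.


Mean free path: lambda = kB*T / (sqrt(2) * pi * d^2 * P)
lambda = 1.381e-23 * 347 / (sqrt(2) * pi * (3.6e-10)^2 * 90663)
lambda = 9.17959e-08 m
lambda = 91.8 nm

91.8


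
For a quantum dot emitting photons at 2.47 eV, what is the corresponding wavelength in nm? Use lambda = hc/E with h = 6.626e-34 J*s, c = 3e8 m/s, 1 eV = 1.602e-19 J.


Convert energy: E = 2.47 eV = 2.47 * 1.602e-19 = 3.95694e-19 J
lambda = h*c / E = 6.626e-34 * 3e8 / 3.95694e-19
lambda = 5.02358e-07 m = 502.4 nm

502.4


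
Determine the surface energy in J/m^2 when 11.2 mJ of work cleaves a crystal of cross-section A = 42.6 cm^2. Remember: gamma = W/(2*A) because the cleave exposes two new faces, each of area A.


Convert: A = 42.6 cm^2 = 0.00426 m^2, W = 11.2 mJ = 0.0112 J
Cleaving exposes two faces of area A, so total new surface = 2*A and gamma = W / (2*A)
gamma = 0.0112 / (2 * 0.00426)
gamma = 1.315 J/m^2

1.315


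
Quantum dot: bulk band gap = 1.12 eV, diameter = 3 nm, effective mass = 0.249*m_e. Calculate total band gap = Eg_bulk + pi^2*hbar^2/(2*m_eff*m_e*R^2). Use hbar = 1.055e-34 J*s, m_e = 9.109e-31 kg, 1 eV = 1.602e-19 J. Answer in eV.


Radius R = 3/2 nm = 1.5e-09 m
Confinement energy dE = pi^2 * hbar^2 / (2 * m_eff * m_e * R^2)
dE = pi^2 * (1.055e-34)^2 / (2 * 0.249 * 9.109e-31 * (1.5e-09)^2) J, divided by 1.602e-19 J/eV
dE = 0.6718 eV
Total band gap = E_g(bulk) + dE = 1.12 + 0.6718 = 1.7918 eV

1.7918


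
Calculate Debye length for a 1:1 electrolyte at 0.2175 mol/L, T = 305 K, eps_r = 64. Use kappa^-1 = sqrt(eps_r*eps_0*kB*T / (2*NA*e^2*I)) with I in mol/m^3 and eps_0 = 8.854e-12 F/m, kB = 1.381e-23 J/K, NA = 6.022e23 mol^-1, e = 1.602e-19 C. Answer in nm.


Ionic strength I = 0.2175 * 1^2 * 1000 = 217.5 mol/m^3
kappa^-1 = sqrt(64 * 8.854e-12 * 1.381e-23 * 305 / (2 * 6.022e23 * (1.602e-19)^2 * 217.5))
kappa^-1 = 0.596 nm

0.596


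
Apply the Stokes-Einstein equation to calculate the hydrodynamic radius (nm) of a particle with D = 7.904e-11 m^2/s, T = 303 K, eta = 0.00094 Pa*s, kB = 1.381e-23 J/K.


Stokes-Einstein: R = kB*T / (6*pi*eta*D)
R = 1.381e-23 * 303 / (6 * pi * 0.00094 * 7.904e-11)
R = 2.98786e-09 m = 2.99 nm

2.99


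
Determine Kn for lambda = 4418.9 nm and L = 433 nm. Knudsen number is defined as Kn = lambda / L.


Knudsen number Kn = lambda / L
Kn = 4418.9 / 433
Kn = 10.2053

10.2053


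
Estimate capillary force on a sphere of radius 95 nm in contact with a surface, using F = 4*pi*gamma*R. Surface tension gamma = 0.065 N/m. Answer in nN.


Convert radius: R = 95 nm = 9.5e-08 m
F = 4 * pi * gamma * R
F = 4 * pi * 0.065 * 9.5e-08
F = 7.75973e-08 N = 77.5973 nN

77.5973


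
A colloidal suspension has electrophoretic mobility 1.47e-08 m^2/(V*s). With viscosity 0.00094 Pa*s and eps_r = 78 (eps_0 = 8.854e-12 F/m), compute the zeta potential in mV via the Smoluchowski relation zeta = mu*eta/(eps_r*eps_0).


Smoluchowski equation: zeta = mu * eta / (eps_r * eps_0)
zeta = 1.47e-08 * 0.00094 / (78 * 8.854e-12)
zeta = 0.020008 V = 20.01 mV

20.01


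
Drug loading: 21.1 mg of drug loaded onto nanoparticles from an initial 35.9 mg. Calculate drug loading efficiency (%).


Drug loading efficiency = (drug loaded / drug initial) * 100
DLE = 21.1 / 35.9 * 100
DLE = 0.5877 * 100
DLE = 58.77%

58.77


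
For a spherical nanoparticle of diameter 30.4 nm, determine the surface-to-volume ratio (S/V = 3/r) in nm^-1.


Radius r = 30.4/2 = 15.2 nm
S/V = 3 / r = 3 / 15.2
S/V = 0.1974 nm^-1

0.1974


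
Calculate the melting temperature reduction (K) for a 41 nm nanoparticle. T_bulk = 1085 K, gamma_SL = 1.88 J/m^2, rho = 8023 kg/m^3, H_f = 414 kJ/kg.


Radius R = 41/2 = 20.5 nm = 2.05e-08 m
Convert H_f = 414 kJ/kg = 414000 J/kg
dT = 2 * gamma_SL * T_bulk / (rho * H_f * R)
dT = 2 * 1.88 * 1085 / (8023 * 414000 * 2.05e-08)
dT = 59.9 K

59.9


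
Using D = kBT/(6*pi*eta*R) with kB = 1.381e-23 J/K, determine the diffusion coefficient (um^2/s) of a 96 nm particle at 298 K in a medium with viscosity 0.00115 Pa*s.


Radius R = 96/2 = 48 nm = 4.8e-08 m
D = kB*T / (6*pi*eta*R)
D = 1.381e-23 * 298 / (6 * pi * 0.00115 * 4.8e-08)
D = 3.95521e-12 m^2/s = 3.955 um^2/s

3.955


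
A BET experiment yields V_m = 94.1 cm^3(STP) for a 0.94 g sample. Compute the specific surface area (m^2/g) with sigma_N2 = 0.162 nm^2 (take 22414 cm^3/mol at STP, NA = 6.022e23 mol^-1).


Number of moles in monolayer = V_m / 22414 = 94.1 / 22414 = 0.00419827
Number of molecules = moles * NA = 0.00419827 * 6.022e23
SA = molecules * sigma / mass
SA = (94.1 / 22414) * 6.022e23 * 0.162e-18 / 0.94
SA = 435.7 m^2/g

435.7


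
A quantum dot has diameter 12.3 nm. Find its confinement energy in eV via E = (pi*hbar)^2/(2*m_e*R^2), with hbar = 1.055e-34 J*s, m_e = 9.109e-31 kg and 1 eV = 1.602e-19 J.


Radius R = 12.3/2 = 6.15 nm = 6.15e-09 m
E = (pi * 1.055e-34)^2 / (2 * 9.109e-31 * (6.15e-09)^2)
E(J) = 1.59424e-21
E = E(J) / 1.602e-19 = 0.01 eV

0.01


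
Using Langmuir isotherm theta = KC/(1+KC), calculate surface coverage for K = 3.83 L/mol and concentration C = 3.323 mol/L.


Langmuir isotherm: theta = K*C / (1 + K*C)
K*C = 3.83 * 3.323 = 12.72709
theta = 12.72709 / (1 + 12.72709) = 12.72709 / 13.72709
theta = 0.9272

0.9272


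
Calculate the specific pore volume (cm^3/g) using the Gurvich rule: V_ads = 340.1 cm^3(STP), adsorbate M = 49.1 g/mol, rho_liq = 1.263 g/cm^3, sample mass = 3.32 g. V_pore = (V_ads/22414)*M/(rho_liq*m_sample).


Moles adsorbed n = V_ads / 22414 = 340.1 / 22414 = 1.517355e-02 mol
Liquid volume V_liq = n * M / rho_liq = 1.517355e-02 * 49.1 / 1.263 = 0.58988 cm^3
Specific pore volume V_pore = V_liq / m_sample = 0.58988 / 3.32
V_pore = 0.1777 cm^3/g

0.1777


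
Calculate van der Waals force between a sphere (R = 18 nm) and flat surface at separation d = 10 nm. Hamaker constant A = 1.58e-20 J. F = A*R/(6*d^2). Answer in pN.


Convert to SI: R = 18 nm = 1.8e-08 m, d = 10 nm = 1e-08 m
F = A * R / (6 * d^2)
F = 1.58e-20 * 1.8e-08 / (6 * (1e-08)^2)
F = 4.74e-13 N = 0.474 pN

0.474


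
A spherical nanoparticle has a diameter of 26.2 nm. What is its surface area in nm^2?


Radius r = 26.2/2 = 13.1 nm
Surface area SA = 4 * pi * r^2
SA = 4 * pi * (13.1)^2
SA = 2156.51 nm^2

2156.51


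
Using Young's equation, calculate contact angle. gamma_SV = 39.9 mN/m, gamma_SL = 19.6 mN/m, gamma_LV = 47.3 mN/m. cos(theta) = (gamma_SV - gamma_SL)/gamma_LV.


cos(theta) = (gamma_SV - gamma_SL) / gamma_LV
cos(theta) = (39.9 - 19.6) / 47.3
cos(theta) = 0.429175
theta = arccos(0.429175) = 64.58 degrees

64.58


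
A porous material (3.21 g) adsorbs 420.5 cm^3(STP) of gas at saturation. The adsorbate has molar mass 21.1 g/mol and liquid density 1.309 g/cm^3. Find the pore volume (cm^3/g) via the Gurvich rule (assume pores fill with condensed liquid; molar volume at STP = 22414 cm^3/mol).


Moles adsorbed n = V_ads / 22414 = 420.5 / 22414 = 1.876060e-02 mol
Liquid volume V_liq = n * M / rho_liq = 1.876060e-02 * 21.1 / 1.309 = 0.30241 cm^3
Specific pore volume V_pore = V_liq / m_sample = 0.30241 / 3.21
V_pore = 0.0942 cm^3/g

0.0942


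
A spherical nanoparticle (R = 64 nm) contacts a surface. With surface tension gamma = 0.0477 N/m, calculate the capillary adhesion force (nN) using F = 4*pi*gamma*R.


Convert radius: R = 64 nm = 6.4e-08 m
F = 4 * pi * gamma * R
F = 4 * pi * 0.0477 * 6.4e-08
F = 3.83626e-08 N = 38.3626 nN

38.3626


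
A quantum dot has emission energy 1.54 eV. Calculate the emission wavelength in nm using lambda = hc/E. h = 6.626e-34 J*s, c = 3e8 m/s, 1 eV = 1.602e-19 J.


Convert energy: E = 1.54 eV = 1.54 * 1.602e-19 = 2.46708e-19 J
lambda = h*c / E = 6.626e-34 * 3e8 / 2.46708e-19
lambda = 8.0573e-07 m = 805.7 nm

805.7


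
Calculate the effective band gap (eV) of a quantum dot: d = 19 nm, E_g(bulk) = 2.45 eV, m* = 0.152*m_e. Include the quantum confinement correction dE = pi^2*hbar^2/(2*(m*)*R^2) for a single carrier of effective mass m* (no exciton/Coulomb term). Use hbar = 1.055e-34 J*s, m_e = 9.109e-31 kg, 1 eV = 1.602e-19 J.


Radius R = 19/2 nm = 9.5e-09 m
Confinement energy dE = pi^2 * hbar^2 / (2 * m_eff * m_e * R^2)
dE = pi^2 * (1.055e-34)^2 / (2 * 0.152 * 9.109e-31 * (9.5e-09)^2) J, divided by 1.602e-19 J/eV
dE = 0.0274 eV
Total band gap = E_g(bulk) + dE = 2.45 + 0.0274 = 2.4774 eV

2.4774


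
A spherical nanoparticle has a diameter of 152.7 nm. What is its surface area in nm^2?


Radius r = 152.7/2 = 76.35 nm
Surface area SA = 4 * pi * r^2
SA = 4 * pi * (76.35)^2
SA = 73253.43 nm^2

73253.43


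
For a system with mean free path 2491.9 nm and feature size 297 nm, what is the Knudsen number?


Knudsen number Kn = lambda / L
Kn = 2491.9 / 297
Kn = 8.3902

8.3902


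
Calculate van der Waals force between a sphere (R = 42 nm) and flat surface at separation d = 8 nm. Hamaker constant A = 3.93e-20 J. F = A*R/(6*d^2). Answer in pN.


Convert to SI: R = 42 nm = 4.2e-08 m, d = 8 nm = 8e-09 m
F = A * R / (6 * d^2)
F = 3.93e-20 * 4.2e-08 / (6 * (8e-09)^2)
F = 4.29844e-12 N = 4.298 pN

4.298


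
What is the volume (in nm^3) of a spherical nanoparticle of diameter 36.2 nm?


Radius r = 36.2/2 = 18.1 nm
Volume V = (4/3) * pi * r^3
V = (4/3) * pi * (18.1)^3
V = 24838.44 nm^3

24838.44


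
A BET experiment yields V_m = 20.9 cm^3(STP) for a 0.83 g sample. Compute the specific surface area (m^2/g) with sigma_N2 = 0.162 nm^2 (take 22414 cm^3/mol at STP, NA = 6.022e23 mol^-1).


Number of moles in monolayer = V_m / 22414 = 20.9 / 22414 = 0.00093245
Number of molecules = moles * NA = 0.00093245 * 6.022e23
SA = molecules * sigma / mass
SA = (20.9 / 22414) * 6.022e23 * 0.162e-18 / 0.83
SA = 109.6 m^2/g

109.6


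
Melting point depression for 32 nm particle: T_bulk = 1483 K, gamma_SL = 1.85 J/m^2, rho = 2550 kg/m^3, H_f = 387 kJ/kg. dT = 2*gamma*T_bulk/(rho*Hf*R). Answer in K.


Radius R = 32/2 = 16 nm = 1.6e-08 m
Convert H_f = 387 kJ/kg = 387000 J/kg
dT = 2 * gamma_SL * T_bulk / (rho * H_f * R)
dT = 2 * 1.85 * 1483 / (2550 * 387000 * 1.6e-08)
dT = 347.5 K

347.5


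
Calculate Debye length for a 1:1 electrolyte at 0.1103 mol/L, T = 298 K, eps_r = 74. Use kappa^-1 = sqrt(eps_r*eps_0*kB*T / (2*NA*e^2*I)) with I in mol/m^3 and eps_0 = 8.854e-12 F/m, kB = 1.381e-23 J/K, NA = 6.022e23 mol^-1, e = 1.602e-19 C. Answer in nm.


Ionic strength I = 0.1103 * 1^2 * 1000 = 110.3 mol/m^3
kappa^-1 = sqrt(74 * 8.854e-12 * 1.381e-23 * 298 / (2 * 6.022e23 * (1.602e-19)^2 * 110.3))
kappa^-1 = 0.889 nm

0.889


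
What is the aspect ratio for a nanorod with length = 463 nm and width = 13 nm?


Aspect ratio AR = length / diameter
AR = 463 / 13
AR = 35.62

35.62


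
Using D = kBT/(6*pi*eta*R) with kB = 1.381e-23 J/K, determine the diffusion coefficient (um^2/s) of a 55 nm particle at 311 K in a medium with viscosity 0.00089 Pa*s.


Radius R = 55/2 = 27.5 nm = 2.75e-08 m
D = kB*T / (6*pi*eta*R)
D = 1.381e-23 * 311 / (6 * pi * 0.00089 * 2.75e-08)
D = 9.30958e-12 m^2/s = 9.31 um^2/s

9.31


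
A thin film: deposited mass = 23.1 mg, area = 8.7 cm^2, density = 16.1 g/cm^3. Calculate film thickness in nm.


Convert: m = 23.1 mg = 2.3100e-05 kg, A = 8.7 cm^2 = 8.7000e-04 m^2, rho = 16.1 g/cm^3 = 16100 kg/m^3
t = m / (A * rho)
t = 2.3100e-05 / (8.7000e-04 * 16100)
t = 1.6492e-06 m = 1649.2 nm

1649.2


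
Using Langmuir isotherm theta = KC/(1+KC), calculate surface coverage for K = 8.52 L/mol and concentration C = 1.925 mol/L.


Langmuir isotherm: theta = K*C / (1 + K*C)
K*C = 8.52 * 1.925 = 16.401
theta = 16.401 / (1 + 16.401) = 16.401 / 17.401
theta = 0.9425

0.9425


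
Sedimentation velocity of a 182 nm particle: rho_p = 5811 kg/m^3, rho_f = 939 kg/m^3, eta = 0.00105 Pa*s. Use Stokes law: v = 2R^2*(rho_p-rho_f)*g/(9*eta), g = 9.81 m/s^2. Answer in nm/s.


Radius R = 182/2 nm = 9.1e-08 m
Density difference = 5811 - 939 = 4872 kg/m^3
v = 2 * R^2 * (rho_p - rho_f) * g / (9 * eta)
v = 2 * (9.1e-08)^2 * 4872 * 9.81 / (9 * 0.00105)
v = 8.3764e-08 m/s = 83.764 nm/s

83.764


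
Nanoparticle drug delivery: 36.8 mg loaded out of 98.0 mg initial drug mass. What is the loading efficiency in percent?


Drug loading efficiency = (drug loaded / drug initial) * 100
DLE = 36.8 / 98.0 * 100
DLE = 0.3755 * 100
DLE = 37.55%

37.55


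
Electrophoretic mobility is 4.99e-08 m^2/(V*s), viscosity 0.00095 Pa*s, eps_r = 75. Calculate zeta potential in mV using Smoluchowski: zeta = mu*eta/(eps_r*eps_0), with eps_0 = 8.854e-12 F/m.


Smoluchowski equation: zeta = mu * eta / (eps_r * eps_0)
zeta = 4.99e-08 * 0.00095 / (75 * 8.854e-12)
zeta = 0.071388 V = 71.39 mV

71.39


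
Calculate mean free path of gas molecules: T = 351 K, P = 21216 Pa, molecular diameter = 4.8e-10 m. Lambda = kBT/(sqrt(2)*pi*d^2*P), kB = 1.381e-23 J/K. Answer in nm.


Mean free path: lambda = kB*T / (sqrt(2) * pi * d^2 * P)
lambda = 1.381e-23 * 351 / (sqrt(2) * pi * (4.8e-10)^2 * 21216)
lambda = 2.23198e-07 m
lambda = 223.2 nm

223.2


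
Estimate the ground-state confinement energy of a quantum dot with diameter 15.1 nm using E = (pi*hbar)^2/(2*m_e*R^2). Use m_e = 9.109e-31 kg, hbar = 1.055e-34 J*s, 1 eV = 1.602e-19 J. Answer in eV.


Radius R = 15.1/2 = 7.55 nm = 7.55e-09 m
E = (pi * 1.055e-34)^2 / (2 * 9.109e-31 * (7.55e-09)^2)
E(J) = 1.05782e-21
E = E(J) / 1.602e-19 = 0.0066 eV

0.0066


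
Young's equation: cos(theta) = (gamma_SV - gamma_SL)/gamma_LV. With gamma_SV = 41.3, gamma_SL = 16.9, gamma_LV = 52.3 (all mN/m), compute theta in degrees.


cos(theta) = (gamma_SV - gamma_SL) / gamma_LV
cos(theta) = (41.3 - 16.9) / 52.3
cos(theta) = 0.466539
theta = arccos(0.466539) = 62.19 degrees

62.19


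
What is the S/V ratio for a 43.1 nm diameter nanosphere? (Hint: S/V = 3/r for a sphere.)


Radius r = 43.1/2 = 21.55 nm
S/V = 3 / r = 3 / 21.55
S/V = 0.1392 nm^-1

0.1392


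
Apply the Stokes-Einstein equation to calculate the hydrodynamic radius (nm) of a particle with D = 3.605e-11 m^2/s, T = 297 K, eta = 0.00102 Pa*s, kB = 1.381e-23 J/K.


Stokes-Einstein: R = kB*T / (6*pi*eta*D)
R = 1.381e-23 * 297 / (6 * pi * 0.00102 * 3.605e-11)
R = 5.91757e-09 m = 5.92 nm

5.92


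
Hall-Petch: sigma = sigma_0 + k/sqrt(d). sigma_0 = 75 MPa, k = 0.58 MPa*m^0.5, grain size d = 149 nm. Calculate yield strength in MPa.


d = 149 nm = 1.49e-07 m
sqrt(d) = 0.0003860052
Hall-Petch contribution = k / sqrt(d) = 0.58 / 0.0003860052 = 1502.6 MPa
sigma = sigma_0 + k/sqrt(d) = 75 + 1502.6 = 1577.6 MPa

1577.6


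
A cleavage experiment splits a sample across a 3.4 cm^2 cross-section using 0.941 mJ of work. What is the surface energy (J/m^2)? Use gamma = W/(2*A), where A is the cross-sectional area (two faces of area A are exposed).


Convert: A = 3.4 cm^2 = 0.00034 m^2, W = 0.941 mJ = 0.000941 J
Cleaving exposes two faces of area A, so total new surface = 2*A and gamma = W / (2*A)
gamma = 0.000941 / (2 * 0.00034)
gamma = 1.384 J/m^2

1.384


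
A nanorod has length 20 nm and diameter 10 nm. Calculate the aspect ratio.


Aspect ratio AR = length / diameter
AR = 20 / 10
AR = 2.0

2.0


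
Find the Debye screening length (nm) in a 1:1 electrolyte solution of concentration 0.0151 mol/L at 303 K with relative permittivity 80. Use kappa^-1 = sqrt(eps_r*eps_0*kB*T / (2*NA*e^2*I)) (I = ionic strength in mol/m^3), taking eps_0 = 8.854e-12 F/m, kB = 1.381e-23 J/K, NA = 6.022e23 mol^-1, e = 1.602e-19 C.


Ionic strength I = 0.0151 * 1^2 * 1000 = 15.1 mol/m^3
kappa^-1 = sqrt(80 * 8.854e-12 * 1.381e-23 * 303 / (2 * 6.022e23 * (1.602e-19)^2 * 15.1))
kappa^-1 = 2.52 nm

2.52


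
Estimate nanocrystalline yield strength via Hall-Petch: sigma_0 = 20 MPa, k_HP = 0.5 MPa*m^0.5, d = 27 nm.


d = 27 nm = 2.7e-08 m
sqrt(d) = 0.0001643168
Hall-Petch contribution = k / sqrt(d) = 0.5 / 0.0001643168 = 3042.9 MPa
sigma = sigma_0 + k/sqrt(d) = 20 + 3042.9 = 3062.9 MPa

3062.9
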